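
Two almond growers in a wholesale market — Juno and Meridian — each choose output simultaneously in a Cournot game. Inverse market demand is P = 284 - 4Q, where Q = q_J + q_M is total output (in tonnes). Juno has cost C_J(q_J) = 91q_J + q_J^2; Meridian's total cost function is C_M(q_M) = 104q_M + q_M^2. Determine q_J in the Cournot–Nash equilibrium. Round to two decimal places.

Juno's profit: π_J = (284 - 4Q)q_J - (91q_J + q_J²). Setting ∂π_J/∂q_J = 0: 193 - 10q_J - 4(q_M) = 0.
Meridian's profit: π_M = (284 - 4Q)q_M - (104q_M + q_M²). Setting ∂π_M/∂q_M = 0: 180 - 10q_M - 4(q_J) = 0.
Rearranging gives the reaction functions q_J = (193 - 4q_M)/10 and q_M = (180 - 4q_J)/10.
Substituting one into the other gives q_J = 605/42 and q_M = 257/21.

14.40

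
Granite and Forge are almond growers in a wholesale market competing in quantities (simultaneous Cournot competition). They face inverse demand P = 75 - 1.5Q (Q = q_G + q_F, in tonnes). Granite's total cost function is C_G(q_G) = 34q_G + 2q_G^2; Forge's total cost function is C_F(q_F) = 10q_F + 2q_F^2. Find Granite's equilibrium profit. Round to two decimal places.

Granite's profit: π_G = (75 - 1.5Q)q_G - (34q_G + 2q_G²). Setting ∂π_G/∂q_G = 0: 41 - 7q_G - (3/2)(q_F) = 0.
Forge's profit: π_F = (75 - 1.5Q)q_F - (10q_F + 2q_F²). Setting ∂π_F/∂q_F = 0: 65 - 7q_F - (3/2)(q_G) = 0.
So q_G = (41 - (3/2)q_F)/7 and q_F = (65 - (3/2)q_G)/7.
Solving the pair: q_G = 758/187, q_F = 1574/187.
Price P = 75 - (3/2)·(212/17) = 957/17.
Granite's profit: (957/17)·(758/187) - 34·(758/187) - 2(758/187)² = 57.5073.

57.51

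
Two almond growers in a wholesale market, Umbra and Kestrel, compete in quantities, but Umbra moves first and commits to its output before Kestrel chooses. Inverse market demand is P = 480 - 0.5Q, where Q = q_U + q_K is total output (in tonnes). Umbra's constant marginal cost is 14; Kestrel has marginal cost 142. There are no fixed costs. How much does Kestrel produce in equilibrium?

41

Solve by backward induction. Given q_U, the follower Kestrel maximises π_K = (480 - (1/2)q_U - (1/2)q_K)q_K - 142q_K.
Follower FOC: 338 - (1/2)q_U - q_K = 0, so q_K(q_U) = (338 - (1/2)q_U).
Umbra substitutes q_K(q_U) into its own profit: π_U = q_U(480 - (1/2)q_U - (338 - (1/2)q_U)/2) - 14q_U = (311 - (1/4)q_U)q_U - 14q_U.
The leader's first-order condition 297 - (1/2)q_U = 0 yields q_U = 594.
Then q_K = (338 - (1/2)·594) = 41.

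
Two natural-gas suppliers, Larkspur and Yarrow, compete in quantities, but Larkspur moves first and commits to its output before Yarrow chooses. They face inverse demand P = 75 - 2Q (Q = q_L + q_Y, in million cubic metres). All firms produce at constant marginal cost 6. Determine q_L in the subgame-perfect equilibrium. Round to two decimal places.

17.25

The follower Yarrow best-responds to any q_L: π_Y = (75 - 2Q)q_Y - 6q_Y.
Setting the follower's marginal profit to zero, 69 - 2q_L - 4q_Y = 0, i.e. q_Y = (69 - 2q_L)/4.
Larkspur substitutes q_Y(q_L) into its own profit: π_L = q_L(75 - 2q_L - (69 - 2q_L)/2) - 6q_L = (81/2 - q_L)q_L - 6q_L.
Leader FOC: 69/2 - 2q_L = 0, so q_L = 69/4.
Then q_Y = (69 - 2·(69/4))/4 = 69/8.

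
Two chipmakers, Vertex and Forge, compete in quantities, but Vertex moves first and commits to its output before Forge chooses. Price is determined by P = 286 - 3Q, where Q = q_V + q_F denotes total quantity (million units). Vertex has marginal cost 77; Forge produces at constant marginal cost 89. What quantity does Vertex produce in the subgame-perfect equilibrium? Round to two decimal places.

Solve by backward induction. Given q_V, the follower Forge maximises π_F = (286 - 3q_V - 3q_F)q_F - 89q_F.
Setting the follower's marginal profit to zero, 197 - 3q_V - 6q_F = 0, i.e. q_F = (197 - 3q_V)/6.
The leader anticipates this reaction. Substituting into P = 286 - 3Q gives P = 375/2 - (3/2)q_V, so π_V = (375/2 - (3/2)q_V)q_V - 77q_V.
Leader FOC: 221/2 - 3q_V = 0, so q_V = 221/6.
Then q_F = (197 - 3·(221/6))/6 = 173/12.

36.83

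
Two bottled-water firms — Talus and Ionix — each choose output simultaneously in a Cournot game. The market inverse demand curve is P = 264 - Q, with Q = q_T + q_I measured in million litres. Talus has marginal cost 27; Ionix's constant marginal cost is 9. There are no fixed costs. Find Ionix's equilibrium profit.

Talus's profit: π_T = (264 - Q)q_T - (27q_T). Setting ∂π_T/∂q_T = 0: 237 - 2q_T - (q_I) = 0.
Ionix's first-order condition: 255 - 2q_I - (q_T) = 0.
Best responses: q_T = (237 - q_I)/2, q_I = (255 - q_T)/2.
Substituting one into the other gives q_T = 73 and q_I = 91.
Price P = 264 - 164 = 100.
Ionix's profit: (100 - 9)·91 = 8281.

8281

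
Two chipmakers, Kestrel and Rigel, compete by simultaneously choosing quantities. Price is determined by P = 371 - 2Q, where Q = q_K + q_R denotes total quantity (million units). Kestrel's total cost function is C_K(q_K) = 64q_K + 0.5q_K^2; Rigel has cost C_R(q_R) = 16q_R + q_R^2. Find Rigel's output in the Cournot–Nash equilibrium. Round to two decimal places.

Kestrel's profit: π_K = (371 - 2Q)q_K - (64q_K + (1/2)q_K²). Setting ∂π_K/∂q_K = 0: 307 - 5q_K - 2(q_R) = 0.
Rigel's profit: π_R = (371 - 2Q)q_R - (16q_R + q_R²). Setting ∂π_R/∂q_R = 0: 355 - 6q_R - 2(q_K) = 0.
Rearranging gives the reaction functions q_K = (307 - 2q_R)/5 and q_R = (355 - 2q_K)/6.
Solving the pair: q_K = 566/13, q_R = 1161/26.

44.65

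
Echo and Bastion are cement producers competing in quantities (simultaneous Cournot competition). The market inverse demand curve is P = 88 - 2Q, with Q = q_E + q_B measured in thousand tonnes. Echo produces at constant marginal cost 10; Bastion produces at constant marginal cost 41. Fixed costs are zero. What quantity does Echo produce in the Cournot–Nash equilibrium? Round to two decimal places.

18.17

Echo's profit: π_E = (88 - 2Q)q_E - (10q_E). Setting ∂π_E/∂q_E = 0: 78 - 4q_E - 2(q_B) = 0.
Bastion's first-order condition: 47 - 4q_B - 2(q_E) = 0.
Rearranging gives the reaction functions q_E = (78 - 2q_B)/4 and q_B = (47 - 2q_E)/4.
Solving the pair: q_E = 109/6, q_B = 8/3.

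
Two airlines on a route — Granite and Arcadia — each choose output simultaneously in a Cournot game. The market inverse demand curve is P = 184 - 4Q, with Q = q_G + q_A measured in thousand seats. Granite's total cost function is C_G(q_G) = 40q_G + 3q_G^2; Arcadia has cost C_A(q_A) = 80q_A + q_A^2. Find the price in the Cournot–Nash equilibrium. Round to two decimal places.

Granite's profit: π_G = (184 - 4Q)q_G - (40q_G + 3q_G²). Setting ∂π_G/∂q_G = 0: 144 - 14q_G - 4(q_A) = 0.
Arcadia's first-order condition: 104 - 10q_A - 4(q_G) = 0.
Rearranging gives the reaction functions q_G = (144 - 4q_A)/14 and q_A = (104 - 4q_G)/10.
Solving the pair: q_G = 256/31, q_A = 220/31.
Total output Q = 476/31, so price P = 184 - 4·(476/31) = 122.5806.

122.58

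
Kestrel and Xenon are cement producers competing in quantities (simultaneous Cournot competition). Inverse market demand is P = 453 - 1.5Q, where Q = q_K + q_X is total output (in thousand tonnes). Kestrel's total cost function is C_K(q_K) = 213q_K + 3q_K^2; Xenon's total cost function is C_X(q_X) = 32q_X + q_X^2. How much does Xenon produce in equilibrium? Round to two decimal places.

80.21

Kestrel's profit: π_K = (453 - 1.5Q)q_K - (213q_K + 3q_K²). Setting ∂π_K/∂q_K = 0: 240 - 9q_K - (3/2)(q_X) = 0.
Xenon's profit: π_X = (453 - 1.5Q)q_X - (32q_X + q_X²). Setting ∂π_X/∂q_X = 0: 421 - 5q_X - (3/2)(q_K) = 0.
Rearranging gives the reaction functions q_K = (240 - (3/2)q_X)/9 and q_X = (421 - (3/2)q_K)/5.
Solving the pair: q_K = 758/57, q_X = 1524/19.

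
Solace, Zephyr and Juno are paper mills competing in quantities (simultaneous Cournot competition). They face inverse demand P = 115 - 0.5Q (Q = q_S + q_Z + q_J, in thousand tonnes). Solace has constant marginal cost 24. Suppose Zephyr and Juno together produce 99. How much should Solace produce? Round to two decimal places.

41.50

With rivals' combined output fixed at 99, Solace's profit is π_S = (115 - (1/2)·99 - (1/2)q_S)q_S - (24q_S) = (131/2 - (1/2)q_S)q_S - (24q_S).
∂π_S/∂q_S = 83/2 - q_S = 0, so q_S = 83/2.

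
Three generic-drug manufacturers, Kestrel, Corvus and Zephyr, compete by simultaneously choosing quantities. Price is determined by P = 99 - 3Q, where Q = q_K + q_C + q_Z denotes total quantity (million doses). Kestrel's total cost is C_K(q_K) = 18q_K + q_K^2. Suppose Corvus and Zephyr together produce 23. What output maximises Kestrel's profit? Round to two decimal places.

With rivals' combined output fixed at 23, Kestrel's profit is π_K = (99 - 3·23 - 3q_K)q_K - (18q_K + q_K²) = (30 - 3q_K)q_K - (18q_K + q_K²).
∂π_K/∂q_K = 12 - 8q_K = 0, so q_K = 3/2.

1.50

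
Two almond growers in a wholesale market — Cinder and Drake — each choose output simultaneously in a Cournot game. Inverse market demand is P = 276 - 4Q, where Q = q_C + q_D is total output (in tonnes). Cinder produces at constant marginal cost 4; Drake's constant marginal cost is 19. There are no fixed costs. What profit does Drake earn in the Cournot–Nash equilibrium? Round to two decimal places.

1626.78

Cinder's profit: π_C = (276 - 4Q)q_C - (4q_C). Setting ∂π_C/∂q_C = 0: 272 - 8q_C - 4(q_D) = 0.
Drake's first-order condition: 257 - 8q_D - 4(q_C) = 0.
So q_C = (272 - 4q_D)/8 and q_D = (257 - 4q_C)/8.
Substituting one into the other gives q_C = 287/12 and q_D = 121/6.
Price P = 276 - 4·(529/12) = 299/3.
Drake's profit: (299/3 - 19)·(121/6) = 1626.7778.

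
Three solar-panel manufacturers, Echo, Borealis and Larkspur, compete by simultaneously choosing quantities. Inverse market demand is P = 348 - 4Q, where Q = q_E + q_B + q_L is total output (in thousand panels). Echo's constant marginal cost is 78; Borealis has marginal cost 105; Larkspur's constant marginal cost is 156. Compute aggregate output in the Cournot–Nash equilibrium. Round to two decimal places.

44.06

Echo's profit: π_E = (348 - 4Q)q_E - (78q_E). Setting ∂π_E/∂q_E = 0: 270 - 8q_E - 4(q_B + q_L) = 0.
Borealis's profit: π_B = (348 - 4Q)q_B - (105q_B). Setting ∂π_B/∂q_B = 0: 243 - 8q_B - 4(q_E + q_L) = 0.
Larkspur's first-order condition: 192 - 8q_L - 4(q_E + q_B) = 0.
Adding the 3 conditions: 705 − 8Q − 8Q = 0, i.e. Q = 705/16.
Back-substituting: q_E = (270 − 705/4)/4 = 375/16, q_B = (243 − 705/4)/4 = 267/16, q_L = (192 − 705/4)/4 = 63/16.
Total output Q = 375/16 + 267/16 + 63/16 = 705/16.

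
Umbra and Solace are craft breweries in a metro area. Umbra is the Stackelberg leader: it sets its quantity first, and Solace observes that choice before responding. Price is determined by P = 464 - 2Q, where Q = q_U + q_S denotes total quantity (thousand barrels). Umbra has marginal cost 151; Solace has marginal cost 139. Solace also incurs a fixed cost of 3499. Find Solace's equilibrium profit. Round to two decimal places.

The follower Solace best-responds to any q_U: π_S = (464 - 2Q)q_S - 139q_S.
Follower FOC: 325 - 2q_U - 4q_S = 0, so q_S(q_U) = (325 - 2q_U)/4.
Umbra substitutes q_S(q_U) into its own profit: π_U = q_U(464 - 2q_U - (325 - 2q_U)/2) - 151q_U = (603/2 - q_U)q_U - 151q_U.
The leader's first-order condition 301/2 - 2q_U = 0 yields q_U = 301/4.
Then q_S = (325 - 2·(301/4))/4 = 349/8.
Price P = 464 - 2·(951/8) = 905/4.
Solace's profit: (905/4 - 139)·(349/8) - 3499 = 307.2813.

307.28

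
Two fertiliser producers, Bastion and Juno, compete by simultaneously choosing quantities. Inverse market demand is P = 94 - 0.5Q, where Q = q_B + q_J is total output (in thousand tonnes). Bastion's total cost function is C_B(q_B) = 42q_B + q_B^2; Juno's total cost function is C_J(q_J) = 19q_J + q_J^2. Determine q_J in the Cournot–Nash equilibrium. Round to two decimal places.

22.74

Bastion's profit: π_B = (94 - 0.5Q)q_B - (42q_B + q_B²). Setting ∂π_B/∂q_B = 0: 52 - 3q_B - (1/2)(q_J) = 0.
Juno's first-order condition: 75 - 3q_J - (1/2)(q_B) = 0.
So q_B = (52 - (1/2)q_J)/3 and q_J = (75 - (1/2)q_B)/3.
Substituting one into the other gives q_B = 474/35 and q_J = 796/35.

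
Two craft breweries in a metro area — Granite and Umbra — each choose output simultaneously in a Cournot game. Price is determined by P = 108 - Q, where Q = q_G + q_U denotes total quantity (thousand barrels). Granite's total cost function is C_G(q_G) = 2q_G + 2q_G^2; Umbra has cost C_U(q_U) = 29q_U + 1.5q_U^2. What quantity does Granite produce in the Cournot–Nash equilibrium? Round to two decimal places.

15.55

Granite's profit: π_G = (108 - Q)q_G - (2q_G + 2q_G²). Setting ∂π_G/∂q_G = 0: 106 - 6q_G - (q_U) = 0.
Umbra's first-order condition: 79 - 5q_U - (q_G) = 0.
Rearranging gives the reaction functions q_G = (106 - q_U)/6 and q_U = (79 - q_G)/5.
Solving the pair: q_G = 451/29, q_U = 368/29.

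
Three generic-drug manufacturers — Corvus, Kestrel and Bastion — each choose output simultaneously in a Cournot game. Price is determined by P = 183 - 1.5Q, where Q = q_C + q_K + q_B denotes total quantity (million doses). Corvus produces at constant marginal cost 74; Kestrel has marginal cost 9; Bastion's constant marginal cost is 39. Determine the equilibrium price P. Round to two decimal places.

Corvus's profit: π_C = (183 - 1.5Q)q_C - (74q_C). Setting ∂π_C/∂q_C = 0: 109 - 3q_C - (3/2)(q_K + q_B) = 0.
Kestrel's first-order condition: 174 - 3q_K - (3/2)(q_C + q_B) = 0.
Bastion's profit: π_B = (183 - 1.5Q)q_B - (39q_B). Setting ∂π_B/∂q_B = 0: 144 - 3q_B - (3/2)(q_C + q_K) = 0.
Adding the 3 conditions: 427 − 3Q − 3Q = 0, i.e. Q = 427/6.
Back-substituting: q_C = (109 − 427/4)/(3/2) = 3/2, q_K = (174 − 427/4)/(3/2) = 269/6, q_B = (144 − 427/4)/(3/2) = 149/6.
Total output Q = 427/6, so price P = 183 - (3/2)·(427/6) = 305/4.

76.25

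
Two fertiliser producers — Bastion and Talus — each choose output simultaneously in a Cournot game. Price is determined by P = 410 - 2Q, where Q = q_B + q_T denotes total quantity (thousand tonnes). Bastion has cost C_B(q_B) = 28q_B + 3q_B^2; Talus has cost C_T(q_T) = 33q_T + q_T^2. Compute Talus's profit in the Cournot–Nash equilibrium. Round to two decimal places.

Bastion's profit: π_B = (410 - 2Q)q_B - (28q_B + 3q_B²). Setting ∂π_B/∂q_B = 0: 382 - 10q_B - 2(q_T) = 0.
Talus's first-order condition: 377 - 6q_T - 2(q_B) = 0.
Rearranging gives the reaction functions q_B = (382 - 2q_T)/10 and q_T = (377 - 2q_B)/6.
Substituting one into the other gives q_B = 769/28 and q_T = 1503/28.
Price P = 410 - 2·(568/7) = 1734/7.
Talus's profit: (1734/7)·(1503/28) - 33·(1503/28) - (1503/28)² = 8644.1671.

8644.17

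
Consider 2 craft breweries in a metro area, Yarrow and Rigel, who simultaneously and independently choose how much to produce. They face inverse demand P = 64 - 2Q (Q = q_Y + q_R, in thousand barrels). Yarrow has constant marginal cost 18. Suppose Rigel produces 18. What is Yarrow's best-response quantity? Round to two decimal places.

2.50

With the rival's output fixed at 18, Yarrow's profit is π_Y = (64 - 2·18 - 2q_Y)q_Y - (18q_Y) = (28 - 2q_Y)q_Y - (18q_Y).
∂π_Y/∂q_Y = 10 - 4q_Y = 0, so q_Y = 5/2.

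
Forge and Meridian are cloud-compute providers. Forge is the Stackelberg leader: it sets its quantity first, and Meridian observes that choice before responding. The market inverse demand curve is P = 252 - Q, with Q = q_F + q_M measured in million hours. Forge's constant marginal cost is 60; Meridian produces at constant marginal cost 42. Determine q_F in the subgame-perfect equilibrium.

The follower Meridian best-responds to any q_F: π_M = (252 - Q)q_M - 42q_M.
∂π_M/∂q_M = 210 - q_F - 2q_M = 0 gives the reaction function q_M = (210 - q_F)/2.
Forge substitutes q_M(q_F) into its own profit: π_F = q_F(252 - q_F - (210 - q_F)/2) - 60q_F = (147 - (1/2)q_F)q_F - 60q_F.
Leader FOC: 87 - q_F = 0, so q_F = 87.
Then q_M = (210 - 87)/2 = 123/2.

87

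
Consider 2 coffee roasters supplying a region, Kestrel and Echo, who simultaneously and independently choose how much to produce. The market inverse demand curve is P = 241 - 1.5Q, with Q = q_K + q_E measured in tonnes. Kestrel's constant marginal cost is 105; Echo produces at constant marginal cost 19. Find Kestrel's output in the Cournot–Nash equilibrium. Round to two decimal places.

11.11

Kestrel's profit: π_K = (241 - 1.5Q)q_K - (105q_K). Setting ∂π_K/∂q_K = 0: 136 - 3q_K - (3/2)(q_E) = 0.
Echo's profit: π_E = (241 - 1.5Q)q_E - (19q_E). Setting ∂π_E/∂q_E = 0: 222 - 3q_E - (3/2)(q_K) = 0.
So q_K = (136 - (3/2)q_E)/3 and q_E = (222 - (3/2)q_K)/3.
Substituting one into the other gives q_K = 100/9 and q_E = 616/9.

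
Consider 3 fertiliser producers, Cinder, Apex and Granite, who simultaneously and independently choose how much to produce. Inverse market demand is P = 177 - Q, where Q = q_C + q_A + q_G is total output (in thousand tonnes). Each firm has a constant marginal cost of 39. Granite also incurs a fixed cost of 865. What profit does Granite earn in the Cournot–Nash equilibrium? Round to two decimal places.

325.25

Each firm earns π_i = (177 - Q)q_i - 39q_i.
Setting ∂π_i/∂q_i = 0 with rivals' quantities fixed: 138 - 2q_i - Σ_{j≠i} q_j = 0.
By symmetry each firm produces the same amount; substituting Σ_{j≠i} q_j = 2q_i yields q_i = 138/4 = 69/2.
Price P = 177 - 207/2 = 147/2.
Granite's profit: (147/2 - 39)·(69/2) - 865 = 1301/4.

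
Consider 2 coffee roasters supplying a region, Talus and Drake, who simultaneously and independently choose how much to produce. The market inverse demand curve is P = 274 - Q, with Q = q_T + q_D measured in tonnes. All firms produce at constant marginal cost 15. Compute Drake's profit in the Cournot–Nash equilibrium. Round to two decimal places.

7453.44

A representative firm's profit is π_i = q_i(274 - Q) - 15q_i.
First-order condition (treating rivals' output as given): 259 - 2q_i - q_j = 0.
With identical firms every q_j equals q_i, so q_j = q_i and 259 = 3q_i, giving q_i = 259/3.
Price P = 274 - 518/3 = 304/3.
Drake's profit: (304/3 - 15)·(259/3) = 7453.4444.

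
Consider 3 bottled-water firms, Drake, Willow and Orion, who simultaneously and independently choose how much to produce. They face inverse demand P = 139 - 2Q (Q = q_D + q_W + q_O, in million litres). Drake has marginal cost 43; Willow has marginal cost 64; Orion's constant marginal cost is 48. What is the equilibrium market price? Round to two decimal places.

Drake's profit: π_D = (139 - 2Q)q_D - (43q_D). Setting ∂π_D/∂q_D = 0: 96 - 4q_D - 2(q_W + q_O) = 0.
Willow's first-order condition: 75 - 4q_W - 2(q_D + q_O) = 0.
Orion's profit: π_O = (139 - 2Q)q_O - (48q_O). Setting ∂π_O/∂q_O = 0: 91 - 4q_O - 2(q_D + q_W) = 0.
Adding the 3 first-order conditions: 262 − 8Q = 0, so Q = 131/4.
Back-substituting: q_D = (96 − 131/2)/2 = 61/4, q_W = (75 − 131/2)/2 = 19/4, q_O = (91 − 131/2)/2 = 51/4.
Total output Q = 131/4, so price P = 139 - 2·(131/4) = 147/2.

73.50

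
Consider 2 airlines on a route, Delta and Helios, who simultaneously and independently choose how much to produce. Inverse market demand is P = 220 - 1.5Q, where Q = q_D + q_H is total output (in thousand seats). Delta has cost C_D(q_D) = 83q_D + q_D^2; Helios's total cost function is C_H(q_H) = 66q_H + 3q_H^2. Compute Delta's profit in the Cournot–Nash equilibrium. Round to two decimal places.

1373.42

Delta's profit: π_D = (220 - 1.5Q)q_D - (83q_D + q_D²). Setting ∂π_D/∂q_D = 0: 137 - 5q_D - (3/2)(q_H) = 0.
Helios's first-order condition: 154 - 9q_H - (3/2)(q_D) = 0.
Rearranging gives the reaction functions q_D = (137 - (3/2)q_H)/5 and q_H = (154 - (3/2)q_D)/9.
Solving the pair: q_D = 1336/57, q_H = 13.2047.
Price P = 220 - (3/2)·36.6433 = 165.0351.
Delta's profit: 165.0351·(1336/57) - 83·(1336/57) - (1336/57)² = 1373.4195.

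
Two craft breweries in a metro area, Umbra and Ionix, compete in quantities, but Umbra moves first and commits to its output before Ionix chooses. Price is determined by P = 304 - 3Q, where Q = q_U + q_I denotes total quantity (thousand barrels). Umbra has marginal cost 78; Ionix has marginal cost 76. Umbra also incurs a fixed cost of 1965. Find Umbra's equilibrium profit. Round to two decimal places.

Solve by backward induction. Given q_U, the follower Ionix maximises π_I = (304 - 3q_U - 3q_I)q_I - 76q_I.
∂π_I/∂q_I = 228 - 3q_U - 6q_I = 0 gives the reaction function q_I = (228 - 3q_U)/6.
The leader anticipates this reaction. Substituting into P = 304 - 3Q gives P = 190 - (3/2)q_U, so π_U = (190 - (3/2)q_U)q_U - 78q_U.
The leader's first-order condition 112 - 3q_U = 0 yields q_U = 112/3.
Then q_I = (228 - 3·(112/3))/6 = 58/3.
Price P = 304 - 3·(170/3) = 134.
Umbra's profit: (134 - 78)·(112/3) - 1965 = 377/3.

125.67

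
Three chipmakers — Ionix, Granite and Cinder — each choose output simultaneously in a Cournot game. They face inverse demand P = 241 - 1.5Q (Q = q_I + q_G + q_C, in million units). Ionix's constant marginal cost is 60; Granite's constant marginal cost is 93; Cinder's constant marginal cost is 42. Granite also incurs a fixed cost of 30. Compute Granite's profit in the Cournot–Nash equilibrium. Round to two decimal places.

140.67

Ionix's profit: π_I = (241 - 1.5Q)q_I - (60q_I). Setting ∂π_I/∂q_I = 0: 181 - 3q_I - (3/2)(q_G + q_C) = 0.
Granite's first-order condition: 148 - 3q_G - (3/2)(q_I + q_C) = 0.
Cinder's profit: π_C = (241 - 1.5Q)q_C - (42q_C). Setting ∂π_C/∂q_C = 0: 199 - 3q_C - (3/2)(q_I + q_G) = 0.
Adding the 3 conditions: 528 − 3Q − 3Q = 0, i.e. Q = 88.
Back-substituting: q_I = (181 − 132)/(3/2) = 98/3, q_G = (148 − 132)/(3/2) = 32/3, q_C = (199 − 132)/(3/2) = 134/3.
Price P = 241 - (3/2)·88 = 109.
Granite's profit: (109 - 93)·(32/3) - 30 = 422/3.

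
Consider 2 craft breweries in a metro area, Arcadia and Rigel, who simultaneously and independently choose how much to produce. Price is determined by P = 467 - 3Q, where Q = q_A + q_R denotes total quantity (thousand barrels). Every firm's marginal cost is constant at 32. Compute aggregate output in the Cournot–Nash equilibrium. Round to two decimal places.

A representative firm's profit is π_i = q_i(467 - 3Q) - 32q_i.
First-order condition (treating rivals' output as given): 435 - 6q_i - 3q_j = 0.
By symmetry each firm produces the same amount; substituting q_j = q_i yields q_i = 435/9 = 145/3.
Total output Q = 145/3 + 145/3 = 290/3.

96.67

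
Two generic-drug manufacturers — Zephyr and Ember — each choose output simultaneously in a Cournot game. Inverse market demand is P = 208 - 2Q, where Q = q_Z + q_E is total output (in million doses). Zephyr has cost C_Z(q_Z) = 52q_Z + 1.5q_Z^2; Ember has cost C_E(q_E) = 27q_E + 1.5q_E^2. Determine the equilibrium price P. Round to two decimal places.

Zephyr's profit: π_Z = (208 - 2Q)q_Z - (52q_Z + (3/2)q_Z²). Setting ∂π_Z/∂q_Z = 0: 156 - 7q_Z - 2(q_E) = 0.
Ember's first-order condition: 181 - 7q_E - 2(q_Z) = 0.
Best responses: q_Z = (156 - 2q_E)/7, q_E = (181 - 2q_Z)/7.
Substituting one into the other gives q_Z = 146/9 and q_E = 191/9.
Total output Q = 337/9, so price P = 208 - 2·(337/9) = 1198/9.

133.11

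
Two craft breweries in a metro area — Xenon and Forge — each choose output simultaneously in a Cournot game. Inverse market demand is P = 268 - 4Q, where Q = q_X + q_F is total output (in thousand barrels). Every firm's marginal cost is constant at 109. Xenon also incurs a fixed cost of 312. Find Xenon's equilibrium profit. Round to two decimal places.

A representative firm's profit is π_i = q_i(268 - 4Q) - 109q_i.
First-order condition (treating rivals' output as given): 159 - 8q_i - 4q_j = 0.
With identical firms every q_j equals q_i, so q_j = q_i and 159 = 12q_i, giving q_i = 53/4.
Price P = 268 - 4·(53/2) = 162.
Xenon's profit: (162 - 109)·(53/4) - 312 = 1561/4.

390.25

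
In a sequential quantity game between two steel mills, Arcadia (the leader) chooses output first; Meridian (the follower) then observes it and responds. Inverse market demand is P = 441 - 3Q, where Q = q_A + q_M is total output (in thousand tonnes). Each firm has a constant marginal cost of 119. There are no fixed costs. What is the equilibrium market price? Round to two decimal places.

199.50

The follower Meridian best-responds to any q_A: π_M = (441 - 3Q)q_M - 119q_M.
Follower FOC: 322 - 3q_A - 6q_M = 0, so q_M(q_A) = (322 - 3q_A)/6.
The leader anticipates this reaction. Substituting into P = 441 - 3Q gives P = 280 - (3/2)q_A, so π_A = (280 - (3/2)q_A)q_A - 119q_A.
Leader FOC: 161 - 3q_A = 0, so q_A = 161/3.
Then q_M = (322 - 3·(161/3))/6 = 161/6.
Total output Q = 161/2, so price P = 441 - 3·(161/2) = 399/2.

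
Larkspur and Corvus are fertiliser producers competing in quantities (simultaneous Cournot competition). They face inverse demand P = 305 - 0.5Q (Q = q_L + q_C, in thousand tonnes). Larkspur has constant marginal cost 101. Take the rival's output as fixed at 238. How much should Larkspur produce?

With the rival's output fixed at 238, Larkspur's profit is π_L = (305 - (1/2)·238 - (1/2)q_L)q_L - (101q_L) = (186 - (1/2)q_L)q_L - (101q_L).
∂π_L/∂q_L = 85 - q_L = 0, so q_L = 85.

85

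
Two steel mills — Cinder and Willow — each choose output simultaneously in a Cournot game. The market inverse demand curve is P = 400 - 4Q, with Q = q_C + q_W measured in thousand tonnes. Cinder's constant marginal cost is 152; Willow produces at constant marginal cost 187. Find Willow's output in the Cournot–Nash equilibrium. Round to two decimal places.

Cinder's profit: π_C = (400 - 4Q)q_C - (152q_C). Setting ∂π_C/∂q_C = 0: 248 - 8q_C - 4(q_W) = 0.
Willow's profit: π_W = (400 - 4Q)q_W - (187q_W). Setting ∂π_W/∂q_W = 0: 213 - 8q_W - 4(q_C) = 0.
So q_C = (248 - 4q_W)/8 and q_W = (213 - 4q_C)/8.
Solving the pair: q_C = 283/12, q_W = 89/6.

14.83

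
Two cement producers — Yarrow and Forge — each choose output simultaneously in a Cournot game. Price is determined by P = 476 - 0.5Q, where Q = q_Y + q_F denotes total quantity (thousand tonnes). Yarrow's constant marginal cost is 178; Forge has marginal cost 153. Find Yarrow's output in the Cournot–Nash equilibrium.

182

Yarrow's profit: π_Y = (476 - 0.5Q)q_Y - (178q_Y). Setting ∂π_Y/∂q_Y = 0: 298 - q_Y - (1/2)(q_F) = 0.
Forge's first-order condition: 323 - q_F - (1/2)(q_Y) = 0.
So q_Y = (298 - (1/2)q_F) and q_F = (323 - (1/2)q_Y).
Substituting one into the other gives q_Y = 182 and q_F = 232.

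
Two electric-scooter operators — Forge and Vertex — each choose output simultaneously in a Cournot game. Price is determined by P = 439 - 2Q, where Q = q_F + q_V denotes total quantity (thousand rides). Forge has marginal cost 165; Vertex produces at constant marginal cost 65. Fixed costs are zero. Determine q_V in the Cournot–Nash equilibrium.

Forge's profit: π_F = (439 - 2Q)q_F - (165q_F). Setting ∂π_F/∂q_F = 0: 274 - 4q_F - 2(q_V) = 0.
Vertex's first-order condition: 374 - 4q_V - 2(q_F) = 0.
Best responses: q_F = (274 - 2q_V)/4, q_V = (374 - 2q_F)/4.
Substituting one into the other gives q_F = 29 and q_V = 79.

79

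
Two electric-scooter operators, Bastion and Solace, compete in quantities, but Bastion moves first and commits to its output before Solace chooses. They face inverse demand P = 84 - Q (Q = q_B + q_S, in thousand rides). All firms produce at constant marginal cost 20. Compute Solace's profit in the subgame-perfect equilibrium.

256

The follower Solace best-responds to any q_B: π_S = (84 - Q)q_S - 20q_S.
Setting the follower's marginal profit to zero, 64 - q_B - 2q_S = 0, i.e. q_S = (64 - q_B)/2.
The leader anticipates this reaction. Substituting into P = 84 - Q gives P = 52 - (1/2)q_B, so π_B = (52 - (1/2)q_B)q_B - 20q_B.
Maximising: ∂π_B/∂q_B = 32 - q_B = 0, giving q_B = 32.
Then q_S = (64 - 32)/2 = 16.
Price P = 84 - 48 = 36.
Solace's profit: (36 - 20)·16 = 256.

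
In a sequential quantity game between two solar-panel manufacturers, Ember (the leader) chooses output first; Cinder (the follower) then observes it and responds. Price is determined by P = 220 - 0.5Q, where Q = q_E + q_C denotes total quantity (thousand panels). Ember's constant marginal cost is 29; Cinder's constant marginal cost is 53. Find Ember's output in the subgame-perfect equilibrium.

215

The follower Cinder best-responds to any q_E: π_C = (220 - 0.5Q)q_C - 53q_C.
∂π_C/∂q_C = 167 - (1/2)q_E - q_C = 0 gives the reaction function q_C = (167 - (1/2)q_E).
Ember substitutes q_C(q_E) into its own profit: π_E = q_E(220 - (1/2)q_E - (167 - (1/2)q_E)/2) - 29q_E = (273/2 - (1/4)q_E)q_E - 29q_E.
The leader's first-order condition 215/2 - (1/2)q_E = 0 yields q_E = 215.
Then q_C = (167 - (1/2)·215) = 119/2.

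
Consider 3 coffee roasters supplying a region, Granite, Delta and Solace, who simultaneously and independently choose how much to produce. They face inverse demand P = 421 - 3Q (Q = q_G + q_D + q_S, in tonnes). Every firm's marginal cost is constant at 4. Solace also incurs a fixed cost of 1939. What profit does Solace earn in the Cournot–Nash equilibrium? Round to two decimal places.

1683.69

A representative firm's profit is π_i = q_i(421 - 3Q) - 4q_i.
First-order condition (treating rivals' output as given): 417 - 6q_i - 3·Σ_{j≠i} q_j = 0.
With identical firms every q_j equals q_i, so Σ_{j≠i} q_j = 2q_i and 417 = 12q_i, giving q_i = 139/4.
Price P = 421 - 3·(417/4) = 433/4.
Solace's profit: (433/4 - 4)·(139/4) - 1939 = 1683.6875.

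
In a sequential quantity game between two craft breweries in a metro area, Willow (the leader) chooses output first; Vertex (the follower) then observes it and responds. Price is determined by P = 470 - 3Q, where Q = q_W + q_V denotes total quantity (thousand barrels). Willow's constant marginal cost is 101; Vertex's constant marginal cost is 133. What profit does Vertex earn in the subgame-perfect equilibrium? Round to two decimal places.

1552.69

Solve by backward induction. Given q_W, the follower Vertex maximises π_V = (470 - 3q_W - 3q_V)q_V - 133q_V.
∂π_V/∂q_V = 337 - 3q_W - 6q_V = 0 gives the reaction function q_V = (337 - 3q_W)/6.
The leader anticipates this reaction. Substituting into P = 470 - 3Q gives P = 603/2 - (3/2)q_W, so π_W = (603/2 - (3/2)q_W)q_W - 101q_W.
Leader FOC: 401/2 - 3q_W = 0, so q_W = 401/6.
Then q_V = (337 - 3·(401/6))/6 = 91/4.
Price P = 470 - 3·(1075/12) = 805/4.
Vertex's profit: (805/4 - 133)·(91/4) = 1552.6875.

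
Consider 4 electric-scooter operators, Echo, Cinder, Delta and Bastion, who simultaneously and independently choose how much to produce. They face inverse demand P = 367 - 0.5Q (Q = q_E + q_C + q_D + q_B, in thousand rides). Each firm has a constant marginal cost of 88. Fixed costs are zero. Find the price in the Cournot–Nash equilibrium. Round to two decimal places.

Each firm earns π_i = (367 - 0.5Q)q_i - 88q_i.
First-order condition (treating rivals' output as given): 279 - q_i - (1/2)·Σ_{j≠i} q_j = 0.
By symmetry each firm produces the same amount; substituting Σ_{j≠i} q_j = 3q_i yields q_i = 279/(5/2) = 558/5.
Total output Q = 446.4000, so price P = 367 - (1/2)·446.4000 = 719/5.

143.80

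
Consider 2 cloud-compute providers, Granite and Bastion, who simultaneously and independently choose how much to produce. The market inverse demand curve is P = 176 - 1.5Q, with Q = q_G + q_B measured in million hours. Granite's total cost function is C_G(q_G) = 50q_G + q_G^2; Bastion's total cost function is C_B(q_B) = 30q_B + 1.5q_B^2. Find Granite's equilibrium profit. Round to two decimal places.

Granite's profit: π_G = (176 - 1.5Q)q_G - (50q_G + q_G²). Setting ∂π_G/∂q_G = 0: 126 - 5q_G - (3/2)(q_B) = 0.
Bastion's first-order condition: 146 - 6q_B - (3/2)(q_G) = 0.
Rearranging gives the reaction functions q_G = (126 - (3/2)q_B)/5 and q_B = (146 - (3/2)q_G)/6.
Solving the pair: q_G = 716/37, q_B = 19.4955.
Price P = 176 - (3/2)·38.8468 = 117.7297.
Granite's profit: 117.7297·(716/37) - 50·(716/37) - (716/37)² = 936.1870.

936.19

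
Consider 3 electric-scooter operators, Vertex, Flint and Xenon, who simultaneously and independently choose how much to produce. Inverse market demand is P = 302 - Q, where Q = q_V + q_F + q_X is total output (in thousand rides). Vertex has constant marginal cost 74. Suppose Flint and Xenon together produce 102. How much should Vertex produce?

63

With rivals' combined output fixed at 102, Vertex's profit is π_V = (302 - 102 - q_V)q_V - (74q_V) = (200 - q_V)q_V - (74q_V).
∂π_V/∂q_V = 126 - 2q_V = 0, so q_V = 63.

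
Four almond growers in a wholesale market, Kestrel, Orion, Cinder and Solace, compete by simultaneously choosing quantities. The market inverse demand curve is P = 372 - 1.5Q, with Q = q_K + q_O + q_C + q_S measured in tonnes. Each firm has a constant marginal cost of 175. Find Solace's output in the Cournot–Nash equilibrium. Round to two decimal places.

Each firm earns π_i = (372 - 1.5Q)q_i - 175q_i.
Setting ∂π_i/∂q_i = 0 with rivals' quantities fixed: 197 - 3q_i - (3/2)·Σ_{j≠i} q_j = 0.
With identical firms every q_j equals q_i, so Σ_{j≠i} q_j = 3q_i and 197 = (15/2)q_i, giving q_i = 394/15.

26.27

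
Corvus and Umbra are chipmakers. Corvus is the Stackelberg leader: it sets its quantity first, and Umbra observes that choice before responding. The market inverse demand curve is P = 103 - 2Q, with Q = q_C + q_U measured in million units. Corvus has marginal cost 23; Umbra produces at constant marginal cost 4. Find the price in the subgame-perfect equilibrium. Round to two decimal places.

38.25

The follower Umbra best-responds to any q_C: π_U = (103 - 2Q)q_U - 4q_U.
∂π_U/∂q_U = 99 - 2q_C - 4q_U = 0 gives the reaction function q_U = (99 - 2q_C)/4.
The leader anticipates this reaction. Substituting into P = 103 - 2Q gives P = 107/2 - q_C, so π_C = (107/2 - q_C)q_C - 23q_C.
Maximising: ∂π_C/∂q_C = 61/2 - 2q_C = 0, giving q_C = 61/4.
Then q_U = (99 - 2·(61/4))/4 = 137/8.
Total output Q = 259/8, so price P = 103 - 2·(259/8) = 153/4.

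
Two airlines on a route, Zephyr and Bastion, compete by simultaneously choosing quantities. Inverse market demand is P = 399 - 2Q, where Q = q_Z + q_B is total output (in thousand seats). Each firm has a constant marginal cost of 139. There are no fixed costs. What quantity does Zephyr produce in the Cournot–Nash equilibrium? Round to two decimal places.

A representative firm's profit is π_i = q_i(399 - 2Q) - 139q_i.
First-order condition (treating rivals' output as given): 260 - 4q_i - 2q_j = 0.
With identical firms every q_j equals q_i, so q_j = q_i and 260 = 6q_i, giving q_i = 130/3.

43.33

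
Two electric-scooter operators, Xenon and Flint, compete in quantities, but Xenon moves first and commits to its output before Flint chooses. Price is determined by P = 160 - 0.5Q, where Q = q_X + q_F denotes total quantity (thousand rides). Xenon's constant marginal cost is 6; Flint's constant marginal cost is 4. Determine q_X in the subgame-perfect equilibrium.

Solve by backward induction. Given q_X, the follower Flint maximises π_F = (160 - (1/2)q_X - (1/2)q_F)q_F - 4q_F.
∂π_F/∂q_F = 156 - (1/2)q_X - q_F = 0 gives the reaction function q_F = (156 - (1/2)q_X).
Xenon substitutes q_F(q_X) into its own profit: π_X = q_X(160 - (1/2)q_X - (156 - (1/2)q_X)/2) - 6q_X = (82 - (1/4)q_X)q_X - 6q_X.
Leader FOC: 76 - (1/2)q_X = 0, so q_X = 152.
Then q_F = (156 - (1/2)·152) = 80.

152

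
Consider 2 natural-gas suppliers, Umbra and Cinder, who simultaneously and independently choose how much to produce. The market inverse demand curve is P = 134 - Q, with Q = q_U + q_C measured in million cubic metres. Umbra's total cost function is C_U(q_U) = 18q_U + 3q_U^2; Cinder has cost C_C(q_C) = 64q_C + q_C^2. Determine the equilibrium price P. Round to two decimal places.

106.97

Umbra's profit: π_U = (134 - Q)q_U - (18q_U + 3q_U²). Setting ∂π_U/∂q_U = 0: 116 - 8q_U - (q_C) = 0.
Cinder's profit: π_C = (134 - Q)q_C - (64q_C + q_C²). Setting ∂π_C/∂q_C = 0: 70 - 4q_C - (q_U) = 0.
Rearranging gives the reaction functions q_U = (116 - q_C)/8 and q_C = (70 - q_U)/4.
Solving the pair: q_U = 394/31, q_C = 444/31.
Total output Q = 838/31, so price P = 134 - 838/31 = 106.9677.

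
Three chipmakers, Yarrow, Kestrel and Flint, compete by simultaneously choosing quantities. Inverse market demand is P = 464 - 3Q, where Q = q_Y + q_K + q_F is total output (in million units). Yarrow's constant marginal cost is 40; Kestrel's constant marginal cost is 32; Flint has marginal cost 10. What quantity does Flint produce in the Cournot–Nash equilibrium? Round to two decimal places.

42.17

Yarrow's profit: π_Y = (464 - 3Q)q_Y - (40q_Y). Setting ∂π_Y/∂q_Y = 0: 424 - 6q_Y - 3(q_K + q_F) = 0.
Kestrel's first-order condition: 432 - 6q_K - 3(q_Y + q_F) = 0.
Flint's profit: π_F = (464 - 3Q)q_F - (10q_F). Setting ∂π_F/∂q_F = 0: 454 - 6q_F - 3(q_Y + q_K) = 0.
Adding the 3 conditions: 1310 − 6Q − 6Q = 0, i.e. Q = 655/6.
Back-substituting: q_Y = (424 − 655/2)/3 = 193/6, q_K = (432 − 655/2)/3 = 209/6, q_F = (454 − 655/2)/3 = 253/6.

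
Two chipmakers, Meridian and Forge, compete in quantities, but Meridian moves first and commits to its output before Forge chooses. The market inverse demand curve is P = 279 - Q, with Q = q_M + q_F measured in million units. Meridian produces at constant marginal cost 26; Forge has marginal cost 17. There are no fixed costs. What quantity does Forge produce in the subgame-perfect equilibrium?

70

Solve by backward induction. Given q_M, the follower Forge maximises π_F = (279 - q_M - q_F)q_F - 17q_F.
Follower FOC: 262 - q_M - 2q_F = 0, so q_F(q_M) = (262 - q_M)/2.
The leader anticipates this reaction. Substituting into P = 279 - Q gives P = 148 - (1/2)q_M, so π_M = (148 - (1/2)q_M)q_M - 26q_M.
Maximising: ∂π_M/∂q_M = 122 - q_M = 0, giving q_M = 122.
Then q_F = (262 - 122)/2 = 70.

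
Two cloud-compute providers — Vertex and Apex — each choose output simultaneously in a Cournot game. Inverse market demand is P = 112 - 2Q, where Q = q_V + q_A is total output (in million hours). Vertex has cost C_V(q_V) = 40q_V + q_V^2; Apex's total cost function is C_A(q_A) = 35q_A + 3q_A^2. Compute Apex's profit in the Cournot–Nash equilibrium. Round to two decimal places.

161.23

Vertex's profit: π_V = (112 - 2Q)q_V - (40q_V + q_V²). Setting ∂π_V/∂q_V = 0: 72 - 6q_V - 2(q_A) = 0.
Apex's first-order condition: 77 - 10q_A - 2(q_V) = 0.
Rearranging gives the reaction functions q_V = (72 - 2q_A)/6 and q_A = (77 - 2q_V)/10.
Solving the pair: q_V = 283/28, q_A = 159/28.
Price P = 112 - 2·(221/14) = 563/7.
Apex's profit: (563/7)·(159/28) - 35·(159/28) - 3(159/28)² = 161.2309.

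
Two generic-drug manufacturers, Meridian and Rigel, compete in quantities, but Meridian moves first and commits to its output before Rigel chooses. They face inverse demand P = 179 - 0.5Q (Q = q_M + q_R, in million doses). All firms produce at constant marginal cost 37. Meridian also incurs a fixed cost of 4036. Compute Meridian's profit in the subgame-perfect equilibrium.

1005

The follower Rigel best-responds to any q_M: π_R = (179 - 0.5Q)q_R - 37q_R.
∂π_R/∂q_R = 142 - (1/2)q_M - q_R = 0 gives the reaction function q_R = (142 - (1/2)q_M).
Meridian substitutes q_R(q_M) into its own profit: π_M = q_M(179 - (1/2)q_M - (142 - (1/2)q_M)/2) - 37q_M = (108 - (1/4)q_M)q_M - 37q_M.
The leader's first-order condition 71 - (1/2)q_M = 0 yields q_M = 142.
Then q_R = (142 - (1/2)·142) = 71.
Price P = 179 - (1/2)·213 = 145/2.
Meridian's profit: (145/2 - 37)·142 - 4036 = 1005.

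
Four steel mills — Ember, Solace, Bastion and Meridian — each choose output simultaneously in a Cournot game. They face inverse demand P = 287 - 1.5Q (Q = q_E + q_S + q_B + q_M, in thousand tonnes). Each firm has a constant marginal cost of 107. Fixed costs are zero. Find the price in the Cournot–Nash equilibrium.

A representative firm's profit is π_i = q_i(287 - 1.5Q) - 107q_i.
Setting ∂π_i/∂q_i = 0 with rivals' quantities fixed: 180 - 3q_i - (3/2)·Σ_{j≠i} q_j = 0.
By symmetry each firm produces the same amount; substituting Σ_{j≠i} q_j = 3q_i yields q_i = 180/(15/2) = 24.
Total output Q = 96, so price P = 287 - (3/2)·96 = 143.

143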